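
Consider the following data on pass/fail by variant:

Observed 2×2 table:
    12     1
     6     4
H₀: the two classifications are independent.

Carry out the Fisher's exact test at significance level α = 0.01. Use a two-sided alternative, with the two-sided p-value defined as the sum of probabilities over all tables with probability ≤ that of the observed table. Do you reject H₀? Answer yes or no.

Margins: r₁=13, r₂=10, c₁=18, c₂=5, n=23
p_obs = C(13,12)·C(10,6)/C(23,18); sum pmf over tables with pmf ≤ p_obs
p-value (two-sided) = 0.12687
At α=0.01: p ≥ α → fail to reject H₀

reject H₀: no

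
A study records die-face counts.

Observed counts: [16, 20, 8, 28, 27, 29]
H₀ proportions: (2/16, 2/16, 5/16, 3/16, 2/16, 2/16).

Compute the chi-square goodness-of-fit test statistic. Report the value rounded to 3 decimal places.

n = 128; E_i = n·p_i = [16.00, 16.00, 40.00, 24.00, 16.00, 16.00]
χ² = (16−16.00)²/16.00 + (20−16.00)²/16.00 + (8−40.00)²/40.00 + (28−24.00)²/24.00 + (27−16.00)²/16.00 + (29−16.00)²/16.00 = 45.3917
df = 5

test statistic = 45.392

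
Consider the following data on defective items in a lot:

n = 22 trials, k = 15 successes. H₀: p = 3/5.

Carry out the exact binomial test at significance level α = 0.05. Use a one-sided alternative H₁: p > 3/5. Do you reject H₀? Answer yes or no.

reject H₀: no

Exact binomial: n=22, k=15, p₀=3/5=0.6000
P(X≥15) from Σ C(n,i)·p₀^i·(1−p₀)^(n−i)
p-value (one-sided, H₁ greater) = 0.28982
At α=0.05: p ≥ α → fail to reject H₀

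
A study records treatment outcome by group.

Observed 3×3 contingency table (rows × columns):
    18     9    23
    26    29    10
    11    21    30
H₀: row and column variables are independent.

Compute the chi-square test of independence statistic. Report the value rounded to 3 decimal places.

test statistic = 23.448

Row totals [50, 65, 62], col totals [55, 59, 63], n=177
χ² = (18−15.54)²/15.54 + (9−16.67)²/16.67 + (23−17.80)²/17.80 + (26−20.20)²/20.20 + (29−21.67)²/21.67 + (10−23.14)²/23.14 + (11−19.27)²/19.27 + (21−20.67)²/20.67 + (30−22.07)²/22.07 = 23.4482
df = 4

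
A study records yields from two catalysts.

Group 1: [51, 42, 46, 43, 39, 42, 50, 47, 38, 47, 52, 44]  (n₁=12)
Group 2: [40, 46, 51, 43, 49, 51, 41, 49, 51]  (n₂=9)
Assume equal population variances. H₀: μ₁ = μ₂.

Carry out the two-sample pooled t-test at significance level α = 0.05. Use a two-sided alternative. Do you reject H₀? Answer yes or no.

x̄₁=45.083, s₁=4.542, n₁=12
x̄₂=46.778, s₂=4.438, n₂=9
s_p² = [11·4.542² + 8·4.438²]/19 = 20.2354
SE = √(s_p²·(1/12+1/9)) = 1.9836
t = (45.083−46.778)/1.9836 = -0.8542
df = 19
p-value (two-sided) = 0.40362
At α=0.05: p ≥ α → fail to reject H₀

reject H₀: no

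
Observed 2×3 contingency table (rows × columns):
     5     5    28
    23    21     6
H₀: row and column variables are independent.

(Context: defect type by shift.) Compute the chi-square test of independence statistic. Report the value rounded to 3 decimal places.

Row totals [38, 50], col totals [28, 26, 34], n=88
χ² = (5−12.09)²/12.09 + (5−11.23)²/11.23 + (28−14.68)²/14.68 + (23−15.91)²/15.91 + (21−14.77)²/14.77 + (6−19.32)²/19.32 = 34.6610
df = 2

test statistic = 34.661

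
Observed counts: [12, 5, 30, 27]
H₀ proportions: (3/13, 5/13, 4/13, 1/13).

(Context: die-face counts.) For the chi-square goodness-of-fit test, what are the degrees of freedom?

degrees of freedom = 3

df = k − 1 = 4 − 1 = 3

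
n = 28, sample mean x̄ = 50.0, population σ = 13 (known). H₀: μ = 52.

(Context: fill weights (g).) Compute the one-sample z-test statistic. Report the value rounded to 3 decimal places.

SE = σ/√n = 13/√28 = 2.4568
z = (x̄−μ₀)/SE = (50.0−52)/2.4568 = -0.8141

test statistic = -0.814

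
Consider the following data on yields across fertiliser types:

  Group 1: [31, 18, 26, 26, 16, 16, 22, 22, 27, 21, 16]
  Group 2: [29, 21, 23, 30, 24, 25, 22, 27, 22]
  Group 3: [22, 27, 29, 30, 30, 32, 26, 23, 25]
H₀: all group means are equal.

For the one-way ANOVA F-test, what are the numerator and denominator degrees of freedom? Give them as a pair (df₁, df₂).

k = 3 groups, N = 29 total
df = (k−1, N−k) = (3−1, 29−3) = (2, 26)

degrees of freedom = [2, 26]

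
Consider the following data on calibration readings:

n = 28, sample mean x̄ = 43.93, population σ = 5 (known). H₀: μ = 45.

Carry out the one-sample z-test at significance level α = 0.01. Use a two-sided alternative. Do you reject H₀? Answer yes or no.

reject H₀: no

SE = σ/√n = 5/√28 = 0.9449
z = (x̄−μ₀)/SE = (43.93−45)/0.9449 = -1.1324
p-value (two-sided) = 0.25747
At α=0.01: p ≥ α → fail to reject H₀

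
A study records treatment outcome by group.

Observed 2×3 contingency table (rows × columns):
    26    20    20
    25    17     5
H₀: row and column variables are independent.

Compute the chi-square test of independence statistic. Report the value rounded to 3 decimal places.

Row totals [66, 47], col totals [51, 37, 25], n=113
χ² = (26−29.79)²/29.79 + (20−21.61)²/21.61 + (20−14.60)²/14.60 + (25−21.21)²/21.21 + (17−15.39)²/15.39 + (5−10.40)²/10.40 = 6.2447
df = 2

test statistic = 6.245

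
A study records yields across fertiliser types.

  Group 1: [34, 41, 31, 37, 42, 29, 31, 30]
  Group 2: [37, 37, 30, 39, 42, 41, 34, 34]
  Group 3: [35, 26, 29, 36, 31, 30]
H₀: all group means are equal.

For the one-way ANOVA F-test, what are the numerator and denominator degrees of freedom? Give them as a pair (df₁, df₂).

k = 3 groups, N = 22 total
df = (k−1, N−k) = (3−1, 22−3) = (2, 19)

degrees of freedom = [2, 19]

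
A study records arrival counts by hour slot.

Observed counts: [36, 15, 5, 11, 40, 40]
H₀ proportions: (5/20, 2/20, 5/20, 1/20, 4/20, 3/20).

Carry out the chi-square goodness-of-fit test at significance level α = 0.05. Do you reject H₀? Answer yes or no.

n = 147; E_i = n·p_i = [36.75, 14.70, 36.75, 7.35, 29.40, 22.05]
χ² = (36−36.75)²/36.75 + (15−14.70)²/14.70 + (5−36.75)²/36.75 + (11−7.35)²/7.35 + (40−29.40)²/29.40 + (40−22.05)²/22.05 = 47.6984
df = 5
p-value (upper-tail) = 0.00000
At α=0.05: p < α → reject H₀

reject H₀: yes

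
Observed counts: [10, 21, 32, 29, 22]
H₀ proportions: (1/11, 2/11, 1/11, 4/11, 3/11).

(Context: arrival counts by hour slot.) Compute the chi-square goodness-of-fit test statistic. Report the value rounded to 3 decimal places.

test statistic = 51.587

n = 114; E_i = n·p_i = [10.36, 20.73, 10.36, 41.45, 31.09]
χ² = (10−10.36)²/10.36 + (21−20.73)²/20.73 + (32−10.36)²/10.36 + (29−41.45)²/41.45 + (22−31.09)²/31.09 = 51.5870
df = 4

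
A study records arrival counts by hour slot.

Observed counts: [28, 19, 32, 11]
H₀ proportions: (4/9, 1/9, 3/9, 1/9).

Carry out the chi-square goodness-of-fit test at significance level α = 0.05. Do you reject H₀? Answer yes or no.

n = 90; E_i = n·p_i = [40.00, 10.00, 30.00, 10.00]
χ² = (28−40.00)²/40.00 + (19−10.00)²/10.00 + (32−30.00)²/30.00 + (11−10.00)²/10.00 = 11.9333
df = 3
p-value (upper-tail) = 0.00762
At α=0.05: p < α → reject H₀

reject H₀: yes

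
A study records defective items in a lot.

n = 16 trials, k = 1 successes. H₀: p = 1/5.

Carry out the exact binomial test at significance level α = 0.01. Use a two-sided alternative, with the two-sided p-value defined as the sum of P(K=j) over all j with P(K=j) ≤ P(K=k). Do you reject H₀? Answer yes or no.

reject H₀: no

Exact binomial: n=16, k=1, p₀=1/5=0.2000
P(X=j) = C(n,j)·p₀^j·(1−p₀)^(n−j); p = Σ P(X=j) over j with P(X=j) ≤ P(X=1)
p-value (two-sided) = 0.22243
At α=0.01: p ≥ α → fail to reject H₀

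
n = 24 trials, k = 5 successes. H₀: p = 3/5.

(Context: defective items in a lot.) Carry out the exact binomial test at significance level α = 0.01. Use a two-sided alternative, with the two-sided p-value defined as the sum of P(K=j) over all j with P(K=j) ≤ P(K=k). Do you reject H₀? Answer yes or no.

Exact binomial: n=24, k=5, p₀=3/5=0.6000
P(X=j) = C(n,j)·p₀^j·(1−p₀)^(n−j); p = Σ P(X=j) over j with P(X=j) ≤ P(X=5)
p-value (two-sided) = 0.00019
At α=0.01: p < α → reject H₀

reject H₀: yes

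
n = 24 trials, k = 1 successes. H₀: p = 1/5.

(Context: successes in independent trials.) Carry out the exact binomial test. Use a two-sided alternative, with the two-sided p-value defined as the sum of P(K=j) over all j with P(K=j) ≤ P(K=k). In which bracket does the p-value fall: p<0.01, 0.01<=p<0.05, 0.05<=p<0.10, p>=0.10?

p-value bracket: 0.05<=p<0.10

Exact binomial: n=24, k=1, p₀=1/5=0.2000
P(X=j) = C(n,j)·p₀^j·(1−p₀)^(n−j); p = Σ P(X=j) over j with P(X=j) ≤ P(X=1)
p-value (two-sided) = 0.06923
→ bracket: 0.05<=p<0.10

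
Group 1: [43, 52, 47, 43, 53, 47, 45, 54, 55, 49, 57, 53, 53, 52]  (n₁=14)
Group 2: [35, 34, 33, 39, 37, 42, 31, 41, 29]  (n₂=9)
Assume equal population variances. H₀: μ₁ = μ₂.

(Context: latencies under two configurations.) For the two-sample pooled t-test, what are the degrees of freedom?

degrees of freedom = 21

df = n₁ + n₂ − 2 = 14 + 9 − 2 = 21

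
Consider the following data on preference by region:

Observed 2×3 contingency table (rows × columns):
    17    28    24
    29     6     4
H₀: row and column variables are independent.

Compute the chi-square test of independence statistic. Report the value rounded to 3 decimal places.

test statistic = 25.268

Row totals [69, 39], col totals [46, 34, 28], n=108
χ² = (17−29.39)²/29.39 + (28−21.72)²/21.72 + (24−17.89)²/17.89 + (29−16.61)²/16.61 + (6−12.28)²/12.28 + (4−10.11)²/10.11 = 25.2678
df = 2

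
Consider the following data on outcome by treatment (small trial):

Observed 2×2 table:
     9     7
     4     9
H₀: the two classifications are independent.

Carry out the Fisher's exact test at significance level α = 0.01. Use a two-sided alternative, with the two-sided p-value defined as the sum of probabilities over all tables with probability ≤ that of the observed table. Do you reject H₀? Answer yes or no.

reject H₀: no

Margins: r₁=16, r₂=13, c₁=13, c₂=16, n=29
p_obs = C(16,9)·C(13,4)/C(29,13); sum pmf over tables with pmf ≤ p_obs
p-value (two-sided) = 0.26417
At α=0.01: p ≥ α → fail to reject H₀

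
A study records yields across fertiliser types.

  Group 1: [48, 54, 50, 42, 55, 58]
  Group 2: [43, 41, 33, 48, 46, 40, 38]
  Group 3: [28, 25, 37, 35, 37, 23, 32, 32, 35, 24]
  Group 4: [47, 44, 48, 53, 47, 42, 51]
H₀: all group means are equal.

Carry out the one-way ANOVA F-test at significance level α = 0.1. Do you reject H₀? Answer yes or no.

Group means [51.17, 41.29, 30.80, 47.43], grand mean 41.200
SSB = Σnᵢ(x̄ᵢ−x̄)² = 1949.224; SSW = ΣΣ(x−x̄ᵢ)² = 665.576
MSB = 1949.224/3 = 649.7413; MSW = 665.576/26 = 25.5991
F = MSB/MSW = 25.3814
df = (3, 26)
p-value (upper-tail) = 0.00000
At α=0.1: p < α → reject H₀

reject H₀: yes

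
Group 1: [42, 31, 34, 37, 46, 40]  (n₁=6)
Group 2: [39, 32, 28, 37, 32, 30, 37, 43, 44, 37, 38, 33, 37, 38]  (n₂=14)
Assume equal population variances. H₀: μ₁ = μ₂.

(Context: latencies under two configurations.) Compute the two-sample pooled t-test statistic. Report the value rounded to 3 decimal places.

x̄₁=38.333, s₁=5.465, n₁=6
x̄₂=36.071, s₂=4.599, n₂=14
s_p² = [5·5.465² + 13·4.599²]/18 = 23.5701
SE = √(s_p²·(1/6+1/14)) = 2.3690
t = (38.333−36.071)/2.3690 = 0.9548
df = 18

test statistic = 0.955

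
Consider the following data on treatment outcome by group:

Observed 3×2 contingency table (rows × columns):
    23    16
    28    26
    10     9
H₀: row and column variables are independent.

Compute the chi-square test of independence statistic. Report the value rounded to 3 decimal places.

Row totals [39, 54, 19], col totals [61, 51], n=112
χ² = (23−21.24)²/21.24 + (16−17.76)²/17.76 + (28−29.41)²/29.41 + (26−24.59)²/24.59 + (10−10.35)²/10.35 + (9−8.65)²/8.65 = 0.4942
df = 2

test statistic = 0.494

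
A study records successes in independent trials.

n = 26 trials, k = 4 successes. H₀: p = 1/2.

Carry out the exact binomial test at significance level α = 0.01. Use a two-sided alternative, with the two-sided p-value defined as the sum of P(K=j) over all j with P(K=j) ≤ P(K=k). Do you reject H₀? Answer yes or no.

Exact binomial: n=26, k=4, p₀=1/2=0.5000
P(X=j) = C(n,j)·p₀^j·(1−p₀)^(n−j); p = Σ P(X=j) over j with P(X=j) ≤ P(X=4)
p-value (two-sided) = 0.00053
At α=0.01: p < α → reject H₀

reject H₀: yes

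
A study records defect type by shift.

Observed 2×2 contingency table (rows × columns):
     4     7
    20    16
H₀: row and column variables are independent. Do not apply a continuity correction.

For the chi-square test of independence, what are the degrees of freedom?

df = (r−1)(c−1) = (2−1)·(2−1) = 1

degrees of freedom = 1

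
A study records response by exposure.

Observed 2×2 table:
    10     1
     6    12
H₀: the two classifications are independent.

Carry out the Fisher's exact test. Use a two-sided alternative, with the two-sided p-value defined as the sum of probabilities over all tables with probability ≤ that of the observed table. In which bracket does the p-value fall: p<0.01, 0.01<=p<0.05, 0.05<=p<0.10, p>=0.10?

Margins: r₁=11, r₂=18, c₁=16, c₂=13, n=29
p_obs = C(11,10)·C(18,6)/C(29,16); sum pmf over tables with pmf ≤ p_obs
p-value (two-sided) = 0.00575
→ bracket: p<0.01

p-value bracket: p<0.01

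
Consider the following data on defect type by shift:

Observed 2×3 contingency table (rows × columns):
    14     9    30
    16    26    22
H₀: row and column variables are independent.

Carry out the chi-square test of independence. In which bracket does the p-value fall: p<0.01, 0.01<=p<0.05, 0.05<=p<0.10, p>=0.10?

Row totals [53, 64], col totals [30, 35, 52], n=117
χ² = (14−13.59)²/13.59 + (9−15.85)²/15.85 + (30−23.56)²/23.56 + (16−16.41)²/16.41 + (26−19.15)²/19.15 + (22−28.44)²/28.44 = 8.6636
df = 2
p-value (upper-tail) = 0.01314
→ bracket: 0.01<=p<0.05

p-value bracket: 0.01<=p<0.05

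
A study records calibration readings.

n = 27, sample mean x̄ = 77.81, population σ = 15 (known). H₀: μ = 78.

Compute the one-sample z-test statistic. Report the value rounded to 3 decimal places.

SE = σ/√n = 15/√27 = 2.8868
z = (x̄−μ₀)/SE = (77.81−78)/2.8868 = -0.0658

test statistic = -0.066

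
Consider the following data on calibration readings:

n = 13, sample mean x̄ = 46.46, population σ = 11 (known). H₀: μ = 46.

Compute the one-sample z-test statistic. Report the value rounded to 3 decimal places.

SE = σ/√n = 11/√13 = 3.0509
z = (x̄−μ₀)/SE = (46.46−46)/3.0509 = 0.1508

test statistic = 0.151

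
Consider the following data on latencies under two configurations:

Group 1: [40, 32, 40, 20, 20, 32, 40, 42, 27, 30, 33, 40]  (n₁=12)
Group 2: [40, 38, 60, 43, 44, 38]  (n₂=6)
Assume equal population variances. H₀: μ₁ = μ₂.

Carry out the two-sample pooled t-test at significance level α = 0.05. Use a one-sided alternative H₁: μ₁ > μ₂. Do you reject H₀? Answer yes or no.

x̄₁=33.000, s₁=7.758, n₁=12
x̄₂=43.833, s₂=8.305, n₂=6
s_p² = [11·7.758² + 5·8.305²]/16 = 62.9271
SE = √(s_p²·(1/12+1/6)) = 3.9663
t = (33.000−43.833)/3.9663 = -2.7313
df = 16
p-value (one-sided, H₁ greater) = 0.99260
At α=0.05: p ≥ α → fail to reject H₀

reject H₀: no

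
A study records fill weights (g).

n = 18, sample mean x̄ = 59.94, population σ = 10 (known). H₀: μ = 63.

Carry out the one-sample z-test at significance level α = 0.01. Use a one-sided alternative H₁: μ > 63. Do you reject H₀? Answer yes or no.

SE = σ/√n = 10/√18 = 2.3570
z = (x̄−μ₀)/SE = (59.94−63)/2.3570 = -1.2982
p-value (one-sided, H₁ greater) = 0.90290
At α=0.01: p ≥ α → fail to reject H₀

reject H₀: no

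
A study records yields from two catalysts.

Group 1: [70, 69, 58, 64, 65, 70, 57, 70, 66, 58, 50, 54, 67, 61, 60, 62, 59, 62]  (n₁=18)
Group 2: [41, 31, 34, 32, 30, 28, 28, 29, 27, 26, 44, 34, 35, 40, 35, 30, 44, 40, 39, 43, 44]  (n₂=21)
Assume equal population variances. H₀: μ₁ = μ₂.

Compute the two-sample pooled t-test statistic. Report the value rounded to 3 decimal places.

test statistic = 14.181

x̄₁=62.333, s₁=5.801, n₁=18
x̄₂=34.952, s₂=6.184, n₂=21
s_p² = [17·5.801² + 20·6.184²]/37 = 36.1338
SE = √(s_p²·(1/18+1/21)) = 1.9308
t = (62.333−34.952)/1.9308 = 14.1809
df = 37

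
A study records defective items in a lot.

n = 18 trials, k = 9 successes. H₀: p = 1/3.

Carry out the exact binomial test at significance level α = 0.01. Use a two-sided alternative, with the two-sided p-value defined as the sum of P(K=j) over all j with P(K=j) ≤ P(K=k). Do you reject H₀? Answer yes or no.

Exact binomial: n=18, k=9, p₀=1/3=0.3333
P(X=j) = C(n,j)·p₀^j·(1−p₀)^(n−j); p = Σ P(X=j) over j with P(X=j) ≤ P(X=9)
p-value (two-sided) = 0.14025
At α=0.01: p ≥ α → fail to reject H₀

reject H₀: no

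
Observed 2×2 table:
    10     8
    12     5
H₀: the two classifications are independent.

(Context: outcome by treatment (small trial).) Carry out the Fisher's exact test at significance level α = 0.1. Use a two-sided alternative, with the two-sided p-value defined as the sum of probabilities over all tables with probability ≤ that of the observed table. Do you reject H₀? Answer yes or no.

Margins: r₁=18, r₂=17, c₁=22, c₂=13, n=35
p_obs = C(18,10)·C(17,12)/C(35,22); sum pmf over tables with pmf ≤ p_obs
p-value (two-sided) = 0.48868
At α=0.1: p ≥ α → fail to reject H₀

reject H₀: no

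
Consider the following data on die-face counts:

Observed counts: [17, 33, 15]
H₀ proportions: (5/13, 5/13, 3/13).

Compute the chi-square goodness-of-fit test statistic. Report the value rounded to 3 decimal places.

test statistic = 5.120

n = 65; E_i = n·p_i = [25.00, 25.00, 15.00]
χ² = (17−25.00)²/25.00 + (33−25.00)²/25.00 + (15−15.00)²/15.00 = 5.1200
df = 2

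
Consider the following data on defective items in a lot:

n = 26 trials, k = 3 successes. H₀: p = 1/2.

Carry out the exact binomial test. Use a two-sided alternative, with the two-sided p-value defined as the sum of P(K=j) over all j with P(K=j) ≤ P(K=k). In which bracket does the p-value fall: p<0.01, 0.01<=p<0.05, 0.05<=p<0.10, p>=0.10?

Exact binomial: n=26, k=3, p₀=1/2=0.5000
P(X=j) = C(n,j)·p₀^j·(1−p₀)^(n−j); p = Σ P(X=j) over j with P(X=j) ≤ P(X=3)
p-value (two-sided) = 0.00009
→ bracket: p<0.01

p-value bracket: p<0.01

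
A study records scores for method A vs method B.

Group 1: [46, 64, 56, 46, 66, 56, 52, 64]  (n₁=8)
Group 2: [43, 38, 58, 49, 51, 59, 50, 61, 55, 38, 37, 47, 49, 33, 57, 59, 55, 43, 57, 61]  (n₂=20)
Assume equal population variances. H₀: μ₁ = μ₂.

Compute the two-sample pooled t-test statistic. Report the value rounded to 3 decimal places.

test statistic = 1.741

x̄₁=56.250, s₁=7.960, n₁=8
x̄₂=50.000, s₂=8.802, n₂=20
s_p² = [7·7.960² + 19·8.802²]/26 = 73.6731
SE = √(s_p²·(1/8+1/20)) = 3.5907
t = (56.250−50.000)/3.5907 = 1.7406
df = 26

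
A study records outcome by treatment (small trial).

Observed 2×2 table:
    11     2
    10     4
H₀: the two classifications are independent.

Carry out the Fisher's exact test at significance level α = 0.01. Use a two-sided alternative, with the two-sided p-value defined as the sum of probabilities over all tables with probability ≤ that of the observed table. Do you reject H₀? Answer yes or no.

reject H₀: no

Margins: r₁=13, r₂=14, c₁=21, c₂=6, n=27
p_obs = C(13,11)·C(14,10)/C(27,21); sum pmf over tables with pmf ≤ p_obs
p-value (two-sided) = 0.64831
At α=0.01: p ≥ α → fail to reject H₀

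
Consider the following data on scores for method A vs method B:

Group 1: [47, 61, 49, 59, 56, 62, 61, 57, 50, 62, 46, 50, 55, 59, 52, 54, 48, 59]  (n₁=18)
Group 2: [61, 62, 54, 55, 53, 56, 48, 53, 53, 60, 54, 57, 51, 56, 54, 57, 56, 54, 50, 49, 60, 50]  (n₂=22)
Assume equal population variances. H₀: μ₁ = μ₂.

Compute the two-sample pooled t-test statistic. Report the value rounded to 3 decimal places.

x̄₁=54.833, s₁=5.491, n₁=18
x̄₂=54.682, s₂=3.847, n₂=22
s_p² = [17·5.491² + 21·3.847²]/38 = 21.6651
SE = √(s_p²·(1/18+1/22)) = 1.4793
t = (54.833−54.682)/1.4793 = 0.1024
df = 38

test statistic = 0.102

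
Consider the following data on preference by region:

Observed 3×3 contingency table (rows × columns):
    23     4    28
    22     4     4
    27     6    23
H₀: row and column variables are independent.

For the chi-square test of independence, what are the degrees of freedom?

df = (r−1)(c−1) = (3−1)·(3−1) = 4

degrees of freedom = 4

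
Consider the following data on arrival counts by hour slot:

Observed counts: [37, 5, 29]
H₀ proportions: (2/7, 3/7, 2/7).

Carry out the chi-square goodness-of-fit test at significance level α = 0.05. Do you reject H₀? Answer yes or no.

reject H₀: yes

n = 71; E_i = n·p_i = [20.29, 30.43, 20.29]
χ² = (37−20.29)²/20.29 + (5−30.43)²/30.43 + (29−20.29)²/20.29 = 38.7653
df = 2
p-value (upper-tail) = 0.00000
At α=0.05: p < α → reject H₀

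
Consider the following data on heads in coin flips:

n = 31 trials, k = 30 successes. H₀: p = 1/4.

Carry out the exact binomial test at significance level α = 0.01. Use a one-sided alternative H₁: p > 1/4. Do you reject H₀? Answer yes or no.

Exact binomial: n=31, k=30, p₀=1/4=0.2500
P(X≥30) from Σ C(n,i)·p₀^i·(1−p₀)^(n−i)
p-value (one-sided, H₁ greater) = 0.00000
At α=0.01: p < α → reject H₀

reject H₀: yes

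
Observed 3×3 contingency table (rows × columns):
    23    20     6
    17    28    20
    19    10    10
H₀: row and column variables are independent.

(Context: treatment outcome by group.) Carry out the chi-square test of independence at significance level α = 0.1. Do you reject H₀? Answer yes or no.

reject H₀: yes

Row totals [49, 65, 39], col totals [59, 58, 36], n=153
χ² = (23−18.90)²/18.90 + (20−18.58)²/18.58 + (6−11.53)²/11.53 + (17−25.07)²/25.07 + (28−24.64)²/24.64 + (20−15.29)²/15.29 + (19−15.04)²/15.04 + (10−14.78)²/14.78 + (10−9.18)²/9.18 = 10.8193
df = 4
p-value (upper-tail) = 0.02867
At α=0.1: p < α → reject H₀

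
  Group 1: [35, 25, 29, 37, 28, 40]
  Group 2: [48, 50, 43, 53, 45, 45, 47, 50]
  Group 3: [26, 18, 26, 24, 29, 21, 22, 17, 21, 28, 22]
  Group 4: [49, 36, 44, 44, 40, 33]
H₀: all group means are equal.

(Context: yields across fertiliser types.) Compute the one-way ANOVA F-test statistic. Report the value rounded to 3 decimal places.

Group means [32.33, 47.62, 23.09, 41.00], grand mean 34.677
SSB = Σnᵢ(x̄ᵢ−x̄)² = 3090.657; SSW = ΣΣ(x−x̄ᵢ)² = 570.117
MSB = 3090.657/3 = 1030.2189; MSW = 570.117/27 = 21.1155
F = MSB/MSW = 48.7898
df = (3, 27)

test statistic = 48.790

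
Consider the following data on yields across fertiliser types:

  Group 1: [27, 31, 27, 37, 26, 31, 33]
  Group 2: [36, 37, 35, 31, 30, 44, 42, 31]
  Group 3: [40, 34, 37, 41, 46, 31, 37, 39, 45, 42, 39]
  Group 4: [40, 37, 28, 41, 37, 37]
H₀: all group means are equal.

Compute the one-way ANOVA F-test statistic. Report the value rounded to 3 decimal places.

test statistic = 5.499

Group means [30.29, 35.75, 39.18, 36.67], grand mean 35.906
SSB = Σnᵢ(x̄ᵢ−x̄)² = 342.820; SSW = ΣΣ(x−x̄ᵢ)² = 581.898
MSB = 342.820/3 = 114.2735; MSW = 581.898/28 = 20.7821
F = MSB/MSW = 5.4987
df = (3, 28)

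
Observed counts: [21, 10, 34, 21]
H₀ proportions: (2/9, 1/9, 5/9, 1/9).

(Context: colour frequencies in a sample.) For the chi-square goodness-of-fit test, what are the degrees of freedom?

df = k − 1 = 4 − 1 = 3

degrees of freedom = 3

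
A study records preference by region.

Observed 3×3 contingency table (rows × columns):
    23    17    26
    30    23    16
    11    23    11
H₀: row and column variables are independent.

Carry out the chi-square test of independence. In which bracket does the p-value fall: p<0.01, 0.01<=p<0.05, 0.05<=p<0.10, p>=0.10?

p-value bracket: 0.01<=p<0.05

Row totals [66, 69, 45], col totals [64, 63, 53], n=180
χ² = (23−23.47)²/23.47 + (17−23.10)²/23.10 + (26−19.43)²/19.43 + (30−24.53)²/24.53 + (23−24.15)²/24.15 + (16−20.32)²/20.32 + (11−16.00)²/16.00 + (23−15.75)²/15.75 + (11−13.25)²/13.25 = 11.3109
df = 4
p-value (upper-tail) = 0.02328
→ bracket: 0.01<=p<0.05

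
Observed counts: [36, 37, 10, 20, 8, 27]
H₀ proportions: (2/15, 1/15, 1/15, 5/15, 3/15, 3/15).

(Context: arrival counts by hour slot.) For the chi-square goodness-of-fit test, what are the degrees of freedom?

degrees of freedom = 5

df = k − 1 = 6 − 1 = 5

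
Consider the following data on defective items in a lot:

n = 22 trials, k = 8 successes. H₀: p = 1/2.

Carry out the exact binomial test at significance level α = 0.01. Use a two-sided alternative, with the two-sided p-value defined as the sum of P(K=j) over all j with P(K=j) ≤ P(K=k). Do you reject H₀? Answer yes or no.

reject H₀: no

Exact binomial: n=22, k=8, p₀=1/2=0.5000
P(X=j) = C(n,j)·p₀^j·(1−p₀)^(n−j); p = Σ P(X=j) over j with P(X=j) ≤ P(X=8)
p-value (two-sided) = 0.28628
At α=0.01: p ≥ α → fail to reject H₀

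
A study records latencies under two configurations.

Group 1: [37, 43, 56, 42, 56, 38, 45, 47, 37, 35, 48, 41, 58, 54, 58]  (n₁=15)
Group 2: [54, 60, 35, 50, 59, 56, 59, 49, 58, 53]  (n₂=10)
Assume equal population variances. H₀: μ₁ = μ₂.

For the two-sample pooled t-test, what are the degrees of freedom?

df = n₁ + n₂ − 2 = 15 + 10 − 2 = 23

degrees of freedom = 23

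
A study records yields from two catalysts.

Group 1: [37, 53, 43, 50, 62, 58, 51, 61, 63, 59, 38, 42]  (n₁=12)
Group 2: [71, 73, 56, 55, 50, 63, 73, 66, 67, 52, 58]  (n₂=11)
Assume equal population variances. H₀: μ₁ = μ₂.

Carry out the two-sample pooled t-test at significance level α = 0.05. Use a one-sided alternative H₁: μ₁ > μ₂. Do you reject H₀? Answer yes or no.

x̄₁=51.417, s₁=9.491, n₁=12
x̄₂=62.182, s₂=8.424, n₂=11
s_p² = [11·9.491² + 10·8.424²]/21 = 80.9787
SE = √(s_p²·(1/12+1/11)) = 3.7563
t = (51.417−62.182)/3.7563 = -2.8659
df = 21
p-value (one-sided, H₁ greater) = 0.99537
At α=0.05: p ≥ α → fail to reject H₀

reject H₀: no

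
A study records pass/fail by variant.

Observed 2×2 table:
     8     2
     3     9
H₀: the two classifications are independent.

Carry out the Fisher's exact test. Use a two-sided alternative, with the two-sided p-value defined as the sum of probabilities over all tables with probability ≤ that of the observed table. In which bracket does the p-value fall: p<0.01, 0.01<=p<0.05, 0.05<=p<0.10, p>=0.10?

p-value bracket: 0.01<=p<0.05

Margins: r₁=10, r₂=12, c₁=11, c₂=11, n=22
p_obs = C(10,8)·C(12,3)/C(22,11); sum pmf over tables with pmf ≤ p_obs
p-value (two-sided) = 0.02997
→ bracket: 0.01<=p<0.05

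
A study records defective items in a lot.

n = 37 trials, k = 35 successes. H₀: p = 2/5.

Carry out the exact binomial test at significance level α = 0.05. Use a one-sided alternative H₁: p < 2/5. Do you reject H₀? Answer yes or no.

reject H₀: no

Exact binomial: n=37, k=35, p₀=2/5=0.4000
P(X≤35) from Σ C(n,i)·p₀^i·(1−p₀)^(n−i)
p-value (one-sided, H₁ less) = 1.00000
At α=0.05: p ≥ α → fail to reject H₀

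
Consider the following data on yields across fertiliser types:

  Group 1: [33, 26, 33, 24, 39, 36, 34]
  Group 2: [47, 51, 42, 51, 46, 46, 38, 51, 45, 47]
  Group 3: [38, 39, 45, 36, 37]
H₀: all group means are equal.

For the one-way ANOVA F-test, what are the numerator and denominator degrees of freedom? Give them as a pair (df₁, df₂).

k = 3 groups, N = 22 total
df = (k−1, N−k) = (3−1, 22−3) = (2, 19)

degrees of freedom = [2, 19]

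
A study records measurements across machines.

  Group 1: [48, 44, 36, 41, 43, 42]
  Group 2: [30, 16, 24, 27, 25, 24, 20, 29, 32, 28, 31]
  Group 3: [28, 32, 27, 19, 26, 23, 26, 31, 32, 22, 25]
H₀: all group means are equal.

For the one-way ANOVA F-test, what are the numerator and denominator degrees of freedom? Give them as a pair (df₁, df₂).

k = 3 groups, N = 28 total
df = (k−1, N−k) = (3−1, 28−3) = (2, 25)

degrees of freedom = [2, 25]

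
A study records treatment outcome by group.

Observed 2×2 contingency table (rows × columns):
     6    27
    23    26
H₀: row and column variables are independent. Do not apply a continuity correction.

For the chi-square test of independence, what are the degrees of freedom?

df = (r−1)(c−1) = (2−1)·(2−1) = 1

degrees of freedom = 1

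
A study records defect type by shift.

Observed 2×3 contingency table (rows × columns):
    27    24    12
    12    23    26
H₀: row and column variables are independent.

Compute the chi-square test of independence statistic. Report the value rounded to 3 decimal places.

test statistic = 10.919

Row totals [63, 61], col totals [39, 47, 38], n=124
χ² = (27−19.81)²/19.81 + (24−23.88)²/23.88 + (12−19.31)²/19.31 + (12−19.19)²/19.19 + (23−23.12)²/23.12 + (26−18.69)²/18.69 = 10.9190
df = 2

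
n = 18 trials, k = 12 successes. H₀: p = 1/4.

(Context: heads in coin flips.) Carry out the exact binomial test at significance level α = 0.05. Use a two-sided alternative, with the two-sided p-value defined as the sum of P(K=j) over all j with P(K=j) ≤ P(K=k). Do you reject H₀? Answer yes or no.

Exact binomial: n=18, k=12, p₀=1/4=0.2500
P(X=j) = C(n,j)·p₀^j·(1−p₀)^(n−j); p = Σ P(X=j) over j with P(X=j) ≤ P(X=12)
p-value (two-sided) = 0.00023
At α=0.05: p < α → reject H₀

reject H₀: yes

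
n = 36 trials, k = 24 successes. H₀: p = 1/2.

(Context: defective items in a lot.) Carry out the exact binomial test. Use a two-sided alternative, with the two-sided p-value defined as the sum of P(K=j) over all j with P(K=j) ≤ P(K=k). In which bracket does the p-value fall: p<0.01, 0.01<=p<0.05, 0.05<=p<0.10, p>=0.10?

Exact binomial: n=36, k=24, p₀=1/2=0.5000
P(X=j) = C(n,j)·p₀^j·(1−p₀)^(n−j); p = Σ P(X=j) over j with P(X=j) ≤ P(X=24)
p-value (two-sided) = 0.06525
→ bracket: 0.05<=p<0.10

p-value bracket: 0.05<=p<0.10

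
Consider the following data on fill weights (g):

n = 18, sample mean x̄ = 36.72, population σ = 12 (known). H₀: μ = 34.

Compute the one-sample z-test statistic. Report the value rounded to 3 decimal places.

test statistic = 0.962

SE = σ/√n = 12/√18 = 2.8284
z = (x̄−μ₀)/SE = (36.72−34)/2.8284 = 0.9617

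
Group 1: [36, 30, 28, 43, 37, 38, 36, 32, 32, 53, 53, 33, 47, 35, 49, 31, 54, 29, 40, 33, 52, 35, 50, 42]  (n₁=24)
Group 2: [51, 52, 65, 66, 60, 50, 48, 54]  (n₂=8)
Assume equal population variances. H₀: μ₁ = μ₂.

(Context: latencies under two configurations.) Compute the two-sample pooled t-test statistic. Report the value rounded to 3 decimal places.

x̄₁=39.500, s₁=8.552, n₁=24
x̄₂=55.750, s₂=6.985, n₂=8
s_p² = [23·8.552² + 7·6.985²]/30 = 67.4500
SE = √(s_p²·(1/24+1/8)) = 3.3529
t = (39.500−55.750)/3.3529 = -4.8466
df = 30

test statistic = -4.847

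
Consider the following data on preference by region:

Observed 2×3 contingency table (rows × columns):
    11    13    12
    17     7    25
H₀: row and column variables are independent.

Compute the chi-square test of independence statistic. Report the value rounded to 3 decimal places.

test statistic = 5.801

Row totals [36, 49], col totals [28, 20, 37], n=85
χ² = (11−11.86)²/11.86 + (13−8.47)²/8.47 + (12−15.67)²/15.67 + (17−16.14)²/16.14 + (7−11.53)²/11.53 + (25−21.33)²/21.33 = 5.8007
df = 2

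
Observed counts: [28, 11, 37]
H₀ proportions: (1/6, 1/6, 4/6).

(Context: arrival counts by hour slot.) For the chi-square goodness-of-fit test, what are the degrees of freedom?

df = k − 1 = 3 − 1 = 2

degrees of freedom = 2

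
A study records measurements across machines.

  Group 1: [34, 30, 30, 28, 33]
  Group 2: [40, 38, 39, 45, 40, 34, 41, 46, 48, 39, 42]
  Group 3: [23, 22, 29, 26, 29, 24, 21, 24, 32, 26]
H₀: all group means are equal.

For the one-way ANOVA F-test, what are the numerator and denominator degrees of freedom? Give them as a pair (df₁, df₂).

k = 3 groups, N = 26 total
df = (k−1, N−k) = (3−1, 26−3) = (2, 23)

degrees of freedom = [2, 23]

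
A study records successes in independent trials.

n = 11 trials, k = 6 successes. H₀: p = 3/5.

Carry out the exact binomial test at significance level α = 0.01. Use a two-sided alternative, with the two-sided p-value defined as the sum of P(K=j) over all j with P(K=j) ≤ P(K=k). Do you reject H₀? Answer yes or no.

Exact binomial: n=11, k=6, p₀=3/5=0.6000
P(X=j) = C(n,j)·p₀^j·(1−p₀)^(n−j); p = Σ P(X=j) over j with P(X=j) ≤ P(X=6)
p-value (two-sided) = 0.76351
At α=0.01: p ≥ α → fail to reject H₀

reject H₀: no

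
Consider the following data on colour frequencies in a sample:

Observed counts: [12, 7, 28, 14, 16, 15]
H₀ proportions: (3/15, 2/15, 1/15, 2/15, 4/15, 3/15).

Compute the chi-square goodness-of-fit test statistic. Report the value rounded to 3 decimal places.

test statistic = 86.288

n = 92; E_i = n·p_i = [18.40, 12.27, 6.13, 12.27, 24.53, 18.40]
χ² = (12−18.40)²/18.40 + (7−12.27)²/12.27 + (28−6.13)²/6.13 + (14−12.27)²/12.27 + (16−24.53)²/24.53 + (15−18.40)²/18.40 = 86.2880
df = 5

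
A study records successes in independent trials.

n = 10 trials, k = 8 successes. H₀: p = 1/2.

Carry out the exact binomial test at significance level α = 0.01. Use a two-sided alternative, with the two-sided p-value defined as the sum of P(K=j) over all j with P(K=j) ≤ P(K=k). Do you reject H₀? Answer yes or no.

Exact binomial: n=10, k=8, p₀=1/2=0.5000
P(X=j) = C(n,j)·p₀^j·(1−p₀)^(n−j); p = Σ P(X=j) over j with P(X=j) ≤ P(X=8)
p-value (two-sided) = 0.10938
At α=0.01: p ≥ α → fail to reject H₀

reject H₀: no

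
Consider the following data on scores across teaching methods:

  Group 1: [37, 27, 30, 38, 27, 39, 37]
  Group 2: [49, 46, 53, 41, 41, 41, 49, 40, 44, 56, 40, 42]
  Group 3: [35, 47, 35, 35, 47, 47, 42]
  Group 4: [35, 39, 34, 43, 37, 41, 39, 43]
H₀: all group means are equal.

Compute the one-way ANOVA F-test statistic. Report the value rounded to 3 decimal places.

Group means [33.57, 45.17, 41.14, 38.88], grand mean 40.471
SSB = Σnᵢ(x̄ᵢ−x̄)² = 621.357; SSW = ΣΣ(x−x̄ᵢ)² = 795.113
MSB = 621.357/3 = 207.1192; MSW = 795.113/30 = 26.5038
F = MSB/MSW = 7.8147
df = (3, 30)

test statistic = 7.815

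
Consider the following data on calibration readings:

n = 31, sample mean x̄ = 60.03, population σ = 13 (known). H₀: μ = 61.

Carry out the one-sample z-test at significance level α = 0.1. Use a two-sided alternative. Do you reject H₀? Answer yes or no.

reject H₀: no

SE = σ/√n = 13/√31 = 2.3349
z = (x̄−μ₀)/SE = (60.03−61)/2.3349 = -0.4154
p-value (two-sided) = 0.67782
At α=0.1: p ≥ α → fail to reject H₀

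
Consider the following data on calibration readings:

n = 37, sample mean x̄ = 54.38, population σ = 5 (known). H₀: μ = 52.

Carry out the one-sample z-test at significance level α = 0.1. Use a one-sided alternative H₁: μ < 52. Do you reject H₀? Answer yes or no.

reject H₀: no

SE = σ/√n = 5/√37 = 0.8220
z = (x̄−μ₀)/SE = (54.38−52)/0.8220 = 2.8954
p-value (one-sided, H₁ less) = 0.99811
At α=0.1: p ≥ α → fail to reject H₀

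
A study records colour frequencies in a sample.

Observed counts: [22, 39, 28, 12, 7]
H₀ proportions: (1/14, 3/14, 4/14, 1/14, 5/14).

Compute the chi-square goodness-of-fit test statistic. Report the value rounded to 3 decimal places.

n = 108; E_i = n·p_i = [7.71, 23.14, 30.86, 7.71, 38.57]
χ² = (22−7.71)²/7.71 + (39−23.14)²/23.14 + (28−30.86)²/30.86 + (12−7.71)²/7.71 + (7−38.57)²/38.57 = 65.8074
df = 4

test statistic = 65.807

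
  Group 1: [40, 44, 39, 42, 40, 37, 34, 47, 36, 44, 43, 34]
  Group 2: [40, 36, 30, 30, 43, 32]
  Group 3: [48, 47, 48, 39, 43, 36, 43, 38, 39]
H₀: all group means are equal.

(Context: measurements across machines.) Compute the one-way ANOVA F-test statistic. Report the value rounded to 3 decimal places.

test statistic = 4.405

Group means [40.00, 35.17, 42.33], grand mean 39.704
SSB = Σnᵢ(x̄ᵢ−x̄)² = 186.796; SSW = ΣΣ(x−x̄ᵢ)² = 508.833
MSB = 186.796/2 = 93.3981; MSW = 508.833/24 = 21.2014
F = MSB/MSW = 4.4053
df = (2, 24)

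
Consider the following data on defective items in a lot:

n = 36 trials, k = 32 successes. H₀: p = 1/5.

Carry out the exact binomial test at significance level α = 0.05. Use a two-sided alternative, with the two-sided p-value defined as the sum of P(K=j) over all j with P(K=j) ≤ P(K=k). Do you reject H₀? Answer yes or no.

Exact binomial: n=36, k=32, p₀=1/5=0.2000
P(X=j) = C(n,j)·p₀^j·(1−p₀)^(n−j); p = Σ P(X=j) over j with P(X=j) ≤ P(X=32)
p-value (two-sided) = 0.00000
At α=0.05: p < α → reject H₀

reject H₀: yes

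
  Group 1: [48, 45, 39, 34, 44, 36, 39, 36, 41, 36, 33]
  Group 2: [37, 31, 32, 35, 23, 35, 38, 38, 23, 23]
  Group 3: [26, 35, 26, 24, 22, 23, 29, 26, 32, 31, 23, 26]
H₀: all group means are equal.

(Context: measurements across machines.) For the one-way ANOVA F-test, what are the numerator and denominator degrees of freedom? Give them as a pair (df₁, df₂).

k = 3 groups, N = 33 total
df = (k−1, N−k) = (3−1, 33−3) = (2, 30)

degrees of freedom = [2, 30]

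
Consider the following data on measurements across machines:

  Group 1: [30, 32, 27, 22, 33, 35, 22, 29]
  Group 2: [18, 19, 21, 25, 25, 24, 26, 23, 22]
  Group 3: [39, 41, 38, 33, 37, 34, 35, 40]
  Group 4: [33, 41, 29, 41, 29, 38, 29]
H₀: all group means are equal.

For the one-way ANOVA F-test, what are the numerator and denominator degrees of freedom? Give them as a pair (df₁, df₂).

degrees of freedom = [3, 28]

k = 4 groups, N = 32 total
df = (k−1, N−k) = (4−1, 32−4) = (3, 28)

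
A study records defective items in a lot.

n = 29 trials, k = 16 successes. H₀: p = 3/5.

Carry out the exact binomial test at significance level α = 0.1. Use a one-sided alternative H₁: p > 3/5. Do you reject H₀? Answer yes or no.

reject H₀: no

Exact binomial: n=29, k=16, p₀=3/5=0.6000
P(X≥16) from Σ C(n,i)·p₀^i·(1−p₀)^(n−i)
p-value (one-sided, H₁ greater) = 0.76590
At α=0.1: p ≥ α → fail to reject H₀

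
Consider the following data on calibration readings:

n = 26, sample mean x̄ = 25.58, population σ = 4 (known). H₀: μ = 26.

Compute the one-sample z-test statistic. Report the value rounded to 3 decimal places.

test statistic = -0.535

SE = σ/√n = 4/√26 = 0.7845
z = (x̄−μ₀)/SE = (25.58−26)/0.7845 = -0.5354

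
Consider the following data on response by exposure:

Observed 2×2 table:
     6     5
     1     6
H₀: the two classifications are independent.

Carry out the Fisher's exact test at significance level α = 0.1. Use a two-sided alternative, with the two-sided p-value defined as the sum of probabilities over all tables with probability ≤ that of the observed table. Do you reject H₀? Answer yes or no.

Margins: r₁=11, r₂=7, c₁=7, c₂=11, n=18
p_obs = C(11,6)·C(7,1)/C(18,7); sum pmf over tables with pmf ≤ p_obs
p-value (two-sided) = 0.15074
At α=0.1: p ≥ α → fail to reject H₀

reject H₀: no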